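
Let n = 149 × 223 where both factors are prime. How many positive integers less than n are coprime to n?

For distinct primes, φ(pq) = (p−1)(q−1) = 148 × 222 = 32856.

32856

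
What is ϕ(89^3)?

φ(704969) = 704969 · (1 − 1/89)
       = 704969 · 88/89 = 697048.

697048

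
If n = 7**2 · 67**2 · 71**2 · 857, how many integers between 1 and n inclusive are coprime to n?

φ(7^2) = 7^1·(7−1) = 7·6 = 42.
φ(67^2) = 67^1·(67−1) = 67·66 = 4422.
φ(71^2) = 71^1·(71−1) = 71·70 = 4970.
φ(857) = 857 − 1 = 856.
Multiply: 42 · 4422 · 4970 · 856 = 790129327680.

790129327680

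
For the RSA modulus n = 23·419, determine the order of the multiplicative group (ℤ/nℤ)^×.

φ(23) = 23 − 1 = 22.
φ(419) = 419 − 1 = 418.
Since φ is multiplicative, φ(9637) = 22 · 418 = 9196.

9196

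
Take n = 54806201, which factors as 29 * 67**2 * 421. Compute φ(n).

52002720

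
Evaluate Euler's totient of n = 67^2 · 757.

φ(3398173) = 3398173 · (1 − 1/67) · (1 − 1/757)
       = 3398173 · 49896/50719 = 3343032.

3343032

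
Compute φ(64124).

28160

64124 = 2^2 × 17 × 23 × 41.
φ(64124) = 64124 · (1 − 1/2) · (1 − 1/17) · (1 − 1/23) · (1 − 1/41)
       = 64124 · 14080/32062 = 28160.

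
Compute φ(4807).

3960

Prime factorization: 4807 = 11 · 19 · 23.
φ(4807) = 4807 · (1 − 1/11) · (1 − 1/19) · (1 − 1/23)
       = 4807 · 3960/4807 = 3960.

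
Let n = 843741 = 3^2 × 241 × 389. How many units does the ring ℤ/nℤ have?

φ(843741) = 843741 · (1 − 1/3) · (1 − 1/241) · (1 − 1/389)
       = 843741 · 186240/281247 = 558720.

558720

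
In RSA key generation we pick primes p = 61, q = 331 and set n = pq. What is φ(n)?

φ(pq) = (p−1)(q−1) = 60 · 330 = 19800.

19800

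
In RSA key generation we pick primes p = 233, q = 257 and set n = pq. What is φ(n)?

59392

For distinct primes, φ(pq) = (p−1)(q−1) = 232 × 256 = 59392.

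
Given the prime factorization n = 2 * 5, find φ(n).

4

φ(10) = 10 · (1 − 1/2) · (1 − 1/5)
       = 10 · 4/10 = 4.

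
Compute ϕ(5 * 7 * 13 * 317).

91008

φ(5) = 5 − 1 = 4.
φ(7) = 7 − 1 = 6.
φ(13) = 13 − 1 = 12.
φ(317) = 317 − 1 = 316.
φ(144235) = 4 × 6 × 12 × 316 = 91008.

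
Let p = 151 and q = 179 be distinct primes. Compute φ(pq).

φ(27029) = 27029 · (1 − 1/151) · (1 − 1/179)
       = 27029 · 26700/27029 = 26700.

26700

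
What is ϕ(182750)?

67200

Factor 182750: 182750 = 2 * 5^3 * 17 * 43.
φ(2) = 2 − 1 = 1.
φ(5^3) = 5^2·(5−1) = 25·4 = 100.
φ(17) = 17 − 1 = 16.
φ(43) = 43 − 1 = 42.
Since φ is multiplicative, φ(182750) = 1 · 100 · 16 · 42 = 67200.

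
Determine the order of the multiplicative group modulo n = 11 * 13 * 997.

119520

φ(11) = 11 − 1 = 10.
φ(13) = 13 − 1 = 12.
φ(997) = 997 − 1 = 996.
Since φ is multiplicative, φ(142571) = 10 · 12 · 996 = 119520.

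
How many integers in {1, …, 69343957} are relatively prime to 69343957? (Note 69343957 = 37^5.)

φ(37^5) = 37^4·(37−1) = 1874161·36 = 67469796.

67469796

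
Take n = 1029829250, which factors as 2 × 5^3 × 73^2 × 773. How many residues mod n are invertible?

φ(2) = 2 − 1 = 1.
φ(5^3) = 5^2·(5−1) = 25·4 = 100.
φ(73^2) = 73^1·(73−1) = 73·72 = 5256.
φ(773) = 773 − 1 = 772.
Since φ is multiplicative, φ(1029829250) = 1 · 100 · 5256 · 772 = 405763200.

405763200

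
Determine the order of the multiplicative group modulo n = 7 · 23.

φ(7) = 7 − 1 = 6.
φ(23) = 23 − 1 = 22.
Since φ is multiplicative, φ(161) = 6 · 22 = 132.

132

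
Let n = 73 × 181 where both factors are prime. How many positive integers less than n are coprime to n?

12960

For distinct primes, φ(pq) = (p−1)(q−1) = 72 × 180 = 12960.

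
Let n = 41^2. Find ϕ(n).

φ(1681) = 1681 · (1 − 1/41)
       = 1681 · 40/41 = 1640.

1640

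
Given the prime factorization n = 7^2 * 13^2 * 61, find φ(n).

φ(7^2) = 7^2 − 7^1 = 49 − 7 = 42.
φ(13^2) = 13^1·(13−1) = 13·12 = 156.
φ(61) = 61 − 1 = 60.
Multiply: 42 · 156 · 60 = 393120.

393120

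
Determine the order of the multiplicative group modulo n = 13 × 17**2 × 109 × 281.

φ(115073153) = 115073153 · (1 − 1/13) · (1 − 1/17) · (1 − 1/109) · (1 − 1/281)
       = 115073153 · 5806080/6769009 = 98703360.

98703360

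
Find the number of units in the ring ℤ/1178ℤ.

1178 = 2 * 19 * 31.
φ(1178) = 1178 · (1 − 1/2) · (1 − 1/19) · (1 − 1/31)
       = 1178 · 540/1178 = 540.

540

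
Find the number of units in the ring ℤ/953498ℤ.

365040

Factor 953498: 953498 = 2 · 7 · 13^3 · 31.
φ(2) = 2 − 1 = 1.
φ(7) = 7 − 1 = 6.
φ(13^3) = 13^3 − 13^2 = 2197 − 169 = 2028.
φ(31) = 31 − 1 = 30.
Since φ is multiplicative, φ(953498) = 1 · 6 · 2028 · 30 = 365040.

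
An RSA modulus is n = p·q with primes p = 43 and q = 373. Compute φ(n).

15624

φ(pq) = (p−1)(q−1) = 42 · 372 = 15624.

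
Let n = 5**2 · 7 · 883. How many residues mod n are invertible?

φ(5^2) = 5^2 − 5^1 = 25 − 5 = 20.
φ(7) = 7 − 1 = 6.
φ(883) = 883 − 1 = 882.
Since φ is multiplicative, φ(154525) = 20 · 6 · 882 = 105840.

105840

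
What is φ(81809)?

60480

81809 = 7 * 13 * 29 * 31.
φ(7) = 7 − 1 = 6.
φ(13) = 13 − 1 = 12.
φ(29) = 29 − 1 = 28.
φ(31) = 31 − 1 = 30.
Since φ is multiplicative, φ(81809) = 6 · 12 · 28 · 30 = 60480.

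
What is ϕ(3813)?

3813 = 3 · 31 · 41.
φ(3) = 3 − 1 = 2.
φ(31) = 31 − 1 = 30.
φ(41) = 41 − 1 = 40.
φ(3813) = 2 × 30 × 40 = 2400.

2400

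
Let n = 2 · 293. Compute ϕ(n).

292

φ(586) = 586 · (1 − 1/2) · (1 − 1/293)
       = 586 · 292/586 = 292.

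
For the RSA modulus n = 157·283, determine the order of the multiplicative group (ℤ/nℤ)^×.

43992

For distinct primes, φ(pq) = (p−1)(q−1) = 156 × 282 = 43992.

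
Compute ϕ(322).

132

Prime factorization: 322 = 2 · 7 · 23.
φ(2) = 2 − 1 = 1.
φ(7) = 7 − 1 = 6.
φ(23) = 23 − 1 = 22.
Since φ is multiplicative, φ(322) = 1 · 6 · 22 = 132.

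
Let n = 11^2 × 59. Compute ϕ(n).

6380

φ(7139) = 7139 · (1 − 1/11) · (1 − 1/59)
       = 7139 · 580/649 = 6380.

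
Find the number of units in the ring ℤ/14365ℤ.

Factor 14365: 14365 = 5 × 13**2 × 17.
φ(14365) = 14365 · (1 − 1/5) · (1 − 1/13) · (1 − 1/17)
       = 14365 · 768/1105 = 9984.

9984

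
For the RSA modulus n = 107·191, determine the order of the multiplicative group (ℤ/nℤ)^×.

For distinct primes, φ(pq) = (p−1)(q−1) = 106 × 190 = 20140.

20140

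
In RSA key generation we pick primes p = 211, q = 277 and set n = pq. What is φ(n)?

For distinct primes, φ(pq) = (p−1)(q−1) = 210 × 276 = 57960.

57960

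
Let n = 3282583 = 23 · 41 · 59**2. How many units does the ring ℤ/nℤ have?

3011360

φ(3282583) = 3282583 · (1 − 1/23) · (1 − 1/41) · (1 − 1/59)
       = 3282583 · 51040/55637 = 3011360.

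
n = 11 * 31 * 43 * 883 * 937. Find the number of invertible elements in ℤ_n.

10401955200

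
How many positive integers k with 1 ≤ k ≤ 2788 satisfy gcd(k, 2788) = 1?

1280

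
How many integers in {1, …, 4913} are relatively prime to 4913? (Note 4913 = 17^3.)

φ(17^3) = 17^2·(17−1) = 289·16 = 4624.

4624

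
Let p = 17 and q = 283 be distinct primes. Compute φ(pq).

4512

φ(17) = 17 − 1 = 16.
φ(283) = 283 − 1 = 282.
φ(4811) = 16 × 282 = 4512.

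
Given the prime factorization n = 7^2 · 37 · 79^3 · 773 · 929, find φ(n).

527309812463616

φ(641910213551719) = 641910213551719 · (1 − 1/7) · (1 − 1/37) · (1 − 1/79) · (1 − 1/773) · (1 − 1/929)
       = 641910213551719 · 12070176768/14693391937 = 527309812463616.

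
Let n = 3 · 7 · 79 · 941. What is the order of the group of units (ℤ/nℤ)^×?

879840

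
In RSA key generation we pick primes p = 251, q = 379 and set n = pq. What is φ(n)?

94500

φ(n) = (p − 1)(q − 1) = (251−1)(379−1) = 250·378 = 94500.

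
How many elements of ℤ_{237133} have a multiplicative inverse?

193536

237133 = 13 · 17 · 29 · 37.
φ(237133) = 237133 · (1 − 1/13) · (1 − 1/17) · (1 − 1/29) · (1 − 1/37)
       = 237133 · 193536/237133 = 193536.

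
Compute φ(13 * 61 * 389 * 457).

127388160

φ(140973989) = 140973989 · (1 − 1/13) · (1 − 1/61) · (1 − 1/389) · (1 − 1/457)
       = 140973989 · 127388160/140973989 = 127388160.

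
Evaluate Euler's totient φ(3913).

3024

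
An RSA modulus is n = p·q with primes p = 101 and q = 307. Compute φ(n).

30600

φ(n) = (p − 1)(q − 1) = (101−1)(307−1) = 100·306 = 30600.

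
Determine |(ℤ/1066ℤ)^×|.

1066 = 2 · 13 · 41.
φ(1066) = 1066 · (1 − 1/2) · (1 − 1/13) · (1 − 1/41)
       = 1066 · 480/1066 = 480.

480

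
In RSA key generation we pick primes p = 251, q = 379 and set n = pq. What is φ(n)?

For distinct primes, φ(pq) = (p−1)(q−1) = 250 × 378 = 94500.

94500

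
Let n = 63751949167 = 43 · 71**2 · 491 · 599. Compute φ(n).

φ(63751949167) = 63751949167 · (1 − 1/43) · (1 − 1/71) · (1 − 1/491) · (1 − 1/599)
       = 63751949167 · 861478800/897914777 = 61164994800.

61164994800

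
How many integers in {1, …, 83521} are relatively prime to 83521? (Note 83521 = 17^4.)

78608

φ(17^4) = 17^3·(17−1) = 4913·16 = 78608.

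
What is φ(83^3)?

564898

φ(83^3) = 83^3 − 83^2 = 571787 − 6889 = 564898.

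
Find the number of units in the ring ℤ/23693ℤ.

21168

23693 = 19 × 29 × 43.
φ(23693) = 23693 · (1 − 1/19) · (1 − 1/29) · (1 − 1/43)
       = 23693 · 21168/23693 = 21168.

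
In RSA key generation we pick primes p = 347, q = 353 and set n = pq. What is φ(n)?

121792

φ(347) = 347 − 1 = 346.
φ(353) = 353 − 1 = 352.
φ(122491) = 346 × 352 = 121792.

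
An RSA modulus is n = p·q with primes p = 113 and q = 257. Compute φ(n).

28672

φ(113) = 113 − 1 = 112.
φ(257) = 257 − 1 = 256.
φ(29041) = 112 × 256 = 28672.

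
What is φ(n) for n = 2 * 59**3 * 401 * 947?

φ(155984118226) = 155984118226 · (1 − 1/2) · (1 − 1/59) · (1 − 1/401) · (1 − 1/947)
       = 155984118226 · 21947200/44810146 = 76398203200.

76398203200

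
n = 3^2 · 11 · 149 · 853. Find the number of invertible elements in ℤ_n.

7565760

φ(12582603) = 12582603 · (1 − 1/3) · (1 − 1/11) · (1 − 1/149) · (1 − 1/853)
       = 12582603 · 2521920/4194201 = 7565760.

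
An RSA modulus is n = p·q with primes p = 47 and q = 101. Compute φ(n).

φ(4747) = 4747 · (1 − 1/47) · (1 − 1/101)
       = 4747 · 4600/4747 = 4600.

4600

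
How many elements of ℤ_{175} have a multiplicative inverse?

120

175 = 5**2 * 7.
φ(175) = 175 · (1 − 1/5) · (1 − 1/7)
       = 175 · 24/35 = 120.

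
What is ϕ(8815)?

6720

First factor: 8815 = 5 * 41 * 43.
φ(8815) = 8815 · (1 − 1/5) · (1 − 1/41) · (1 − 1/43)
       = 8815 · 6720/8815 = 6720.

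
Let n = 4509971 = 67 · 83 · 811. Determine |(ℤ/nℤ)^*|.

4383720

φ(4509971) = 4509971 · (1 − 1/67) · (1 − 1/83) · (1 − 1/811)
       = 4509971 · 4383720/4509971 = 4383720.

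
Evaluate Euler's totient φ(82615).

Prime factorization: 82615 = 5 * 13 * 31 * 41.
φ(82615) = 82615 · (1 − 1/5) · (1 − 1/13) · (1 − 1/31) · (1 − 1/41)
       = 82615 · 57600/82615 = 57600.

57600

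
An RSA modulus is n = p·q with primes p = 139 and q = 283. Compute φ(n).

38916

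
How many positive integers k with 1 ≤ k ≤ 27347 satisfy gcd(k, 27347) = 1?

24640

Prime factorization: 27347 = 23 · 29 · 41.
φ(27347) = 27347 · (1 − 1/23) · (1 − 1/29) · (1 − 1/41)
       = 27347 · 24640/27347 = 24640.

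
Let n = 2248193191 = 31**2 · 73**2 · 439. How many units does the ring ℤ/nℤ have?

φ(2248193191) = 2248193191 · (1 − 1/31) · (1 − 1/73) · (1 − 1/439)
       = 2248193191 · 946080/993457 = 2140979040.

2140979040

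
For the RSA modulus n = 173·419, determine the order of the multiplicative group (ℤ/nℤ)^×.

φ(n) = (p − 1)(q − 1) = (173−1)(419−1) = 172·418 = 71896.

71896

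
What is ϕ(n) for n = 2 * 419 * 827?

345268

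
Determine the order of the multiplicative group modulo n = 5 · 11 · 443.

φ(5) = 5 − 1 = 4.
φ(11) = 11 − 1 = 10.
φ(443) = 443 − 1 = 442.
φ(24365) = 4 × 10 × 442 = 17680.

17680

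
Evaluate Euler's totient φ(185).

144

185 = 5 · 37.
φ(185) = 185 · (1 − 1/5) · (1 − 1/37)
       = 185 · 144/185 = 144.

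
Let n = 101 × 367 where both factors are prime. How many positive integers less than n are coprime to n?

36600

φ(37067) = 37067 · (1 − 1/101) · (1 − 1/367)
       = 37067 · 36600/37067 = 36600.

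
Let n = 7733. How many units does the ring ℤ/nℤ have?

6480

Factor 7733: 7733 = 11 × 19 × 37.
φ(11) = 11 − 1 = 10.
φ(19) = 19 − 1 = 18.
φ(37) = 37 − 1 = 36.
Multiply: 10 · 18 · 36 = 6480.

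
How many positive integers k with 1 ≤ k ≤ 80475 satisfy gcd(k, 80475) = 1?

Factor 80475: 80475 = 3 · 5^2 · 29 · 37.
φ(3) = 3 − 1 = 2.
φ(5^2) = 5^1·(5−1) = 5·4 = 20.
φ(29) = 29 − 1 = 28.
φ(37) = 37 − 1 = 36.
φ(80475) = 2 × 20 × 28 × 36 = 40320.

40320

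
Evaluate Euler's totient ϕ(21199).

Prime factorization: 21199 = 17 * 29 * 43.
φ(17) = 17 − 1 = 16.
φ(29) = 29 − 1 = 28.
φ(43) = 43 − 1 = 42.
Since φ is multiplicative, φ(21199) = 16 · 28 · 42 = 18816.

18816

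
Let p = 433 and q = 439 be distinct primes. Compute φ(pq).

φ(n) = (p − 1)(q − 1) = (433−1)(439−1) = 432·438 = 189216.

189216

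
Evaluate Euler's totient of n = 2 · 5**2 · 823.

φ(41150) = 41150 · (1 − 1/2) · (1 − 1/5) · (1 − 1/823)
       = 41150 · 3288/8230 = 16440.

16440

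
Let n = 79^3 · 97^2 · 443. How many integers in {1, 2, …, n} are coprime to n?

φ(79^3) = 79^2·(79−1) = 6241·78 = 486798.
φ(97^2) = 97^2 − 97^1 = 9409 − 97 = 9312.
φ(443) = 443 − 1 = 442.
Multiply: 486798 · 9312 · 442 = 2003613835392.

2003613835392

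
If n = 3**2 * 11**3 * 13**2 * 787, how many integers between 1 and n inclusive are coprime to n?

φ(3^2) = 3^1·(3−1) = 3·2 = 6.
φ(11^3) = 11^3 − 11^2 = 1331 − 121 = 1210.
φ(13^2) = 13^1·(13−1) = 13·12 = 156.
φ(787) = 787 − 1 = 786.
φ(1593242937) = 6 × 1210 × 156 × 786 = 890192160.

890192160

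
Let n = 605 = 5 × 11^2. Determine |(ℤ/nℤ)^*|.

440

φ(5) = 5 − 1 = 4.
φ(11^2) = 11^1·(11−1) = 11·10 = 110.
Multiply: 4 · 110 = 440.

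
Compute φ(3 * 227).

452

φ(681) = 681 · (1 − 1/3) · (1 − 1/227)
       = 681 · 452/681 = 452.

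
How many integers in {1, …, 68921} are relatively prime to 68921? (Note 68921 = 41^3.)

φ(68921) = 68921 · (1 − 1/41)
       = 68921 · 40/41 = 67240.

67240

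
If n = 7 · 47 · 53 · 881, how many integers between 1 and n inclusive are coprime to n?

12629760

φ(7) = 7 − 1 = 6.
φ(47) = 47 − 1 = 46.
φ(53) = 53 − 1 = 52.
φ(881) = 881 − 1 = 880.
φ(15361997) = 6 × 46 × 52 × 880 = 12629760.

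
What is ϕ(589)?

540

589 = 19 × 31.
φ(589) = 589 · (1 − 1/19) · (1 − 1/31)
       = 589 · 540/589 = 540.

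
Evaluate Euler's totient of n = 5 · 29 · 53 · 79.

φ(5) = 5 − 1 = 4.
φ(29) = 29 − 1 = 28.
φ(53) = 53 − 1 = 52.
φ(79) = 79 − 1 = 78.
Since φ is multiplicative, φ(607115) = 4 · 28 · 52 · 78 = 454272.

454272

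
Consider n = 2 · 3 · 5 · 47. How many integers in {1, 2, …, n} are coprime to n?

368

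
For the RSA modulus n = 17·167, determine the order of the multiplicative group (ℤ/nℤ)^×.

2656

For distinct primes, φ(pq) = (p−1)(q−1) = 16 × 166 = 2656.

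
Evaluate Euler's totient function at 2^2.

2

φ(2^2) = 2^2 − 2^1 = 4 − 2 = 2.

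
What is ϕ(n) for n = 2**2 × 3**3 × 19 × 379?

φ(2^2) = 2^1·(2−1) = 2·1 = 2.
φ(3^3) = 3^3 − 3^2 = 27 − 9 = 18.
φ(19) = 19 − 1 = 18.
φ(379) = 379 − 1 = 378.
Multiply: 2 · 18 · 18 · 378 = 244944.

244944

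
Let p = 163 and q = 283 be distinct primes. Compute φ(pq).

φ(pq) = (p−1)(q−1) = 162 · 282 = 45684.

45684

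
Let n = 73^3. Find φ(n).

383688

φ(389017) = 389017 · (1 − 1/73)
       = 389017 · 72/73 = 383688.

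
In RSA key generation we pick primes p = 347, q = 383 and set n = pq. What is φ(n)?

132172

φ(347) = 347 − 1 = 346.
φ(383) = 383 − 1 = 382.
Since φ is multiplicative, φ(132901) = 346 · 382 = 132172.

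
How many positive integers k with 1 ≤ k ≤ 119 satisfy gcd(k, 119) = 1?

119 = 7 * 17.
φ(119) = 119 · (1 − 1/7) · (1 − 1/17)
       = 119 · 96/119 = 96.

96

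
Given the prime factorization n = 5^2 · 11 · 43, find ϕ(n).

8400

φ(11825) = 11825 · (1 − 1/5) · (1 − 1/11) · (1 − 1/43)
       = 11825 · 1680/2365 = 8400.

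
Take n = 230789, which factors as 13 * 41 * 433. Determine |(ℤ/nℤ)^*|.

φ(230789) = 230789 · (1 − 1/13) · (1 − 1/41) · (1 − 1/433)
       = 230789 · 207360/230789 = 207360.

207360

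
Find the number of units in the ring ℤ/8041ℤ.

8041 = 11 * 17 * 43.
φ(11) = 11 − 1 = 10.
φ(17) = 17 − 1 = 16.
φ(43) = 43 − 1 = 42.
φ(8041) = 10 × 16 × 42 = 6720.

6720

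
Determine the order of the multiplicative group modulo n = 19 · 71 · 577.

φ(19) = 19 − 1 = 18.
φ(71) = 71 − 1 = 70.
φ(577) = 577 − 1 = 576.
Since φ is multiplicative, φ(778373) = 18 · 70 · 576 = 725760.

725760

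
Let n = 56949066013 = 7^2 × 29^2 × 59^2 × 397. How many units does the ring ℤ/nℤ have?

46214739648

φ(7^2) = 7^2 − 7^1 = 49 − 7 = 42.
φ(29^2) = 29^2 − 29^1 = 841 − 29 = 812.
φ(59^2) = 59^2 − 59^1 = 3481 − 59 = 3422.
φ(397) = 397 − 1 = 396.
Multiply: 42 · 812 · 3422 · 396 = 46214739648.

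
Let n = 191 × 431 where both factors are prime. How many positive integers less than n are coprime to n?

φ(191) = 191 − 1 = 190.
φ(431) = 431 − 1 = 430.
φ(82321) = 190 × 430 = 81700.

81700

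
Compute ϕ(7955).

6048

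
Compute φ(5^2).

20

φ(25) = 25 · (1 − 1/5)
       = 25 · 4/5 = 20.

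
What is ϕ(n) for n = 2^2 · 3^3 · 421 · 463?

6985440

φ(2^2) = 2^2 − 2^1 = 4 − 2 = 2.
φ(3^3) = 3^2·(3−1) = 9·2 = 18.
φ(421) = 421 − 1 = 420.
φ(463) = 463 − 1 = 462.
Multiply: 2 · 18 · 420 · 462 = 6985440.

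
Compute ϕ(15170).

5760

First factor: 15170 = 2 × 5 × 37 × 41.
φ(2) = 2 − 1 = 1.
φ(5) = 5 − 1 = 4.
φ(37) = 37 − 1 = 36.
φ(41) = 41 − 1 = 40.
Since φ is multiplicative, φ(15170) = 1 · 4 · 36 · 40 = 5760.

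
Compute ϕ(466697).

332640

466697 = 7 × 11^2 × 19 × 29.
φ(7) = 7 − 1 = 6.
φ(11^2) = 11^1·(11−1) = 11·10 = 110.
φ(19) = 19 − 1 = 18.
φ(29) = 29 − 1 = 28.
Since φ is multiplicative, φ(466697) = 6 · 110 · 18 · 28 = 332640.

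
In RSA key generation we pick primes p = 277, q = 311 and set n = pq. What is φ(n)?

φ(86147) = 86147 · (1 − 1/277) · (1 − 1/311)
       = 86147 · 85560/86147 = 85560.

85560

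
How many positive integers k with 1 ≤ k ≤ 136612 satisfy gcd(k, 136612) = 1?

53760

Factor 136612: 136612 = 2^2 · 7^2 · 17 · 41.
φ(2^2) = 2^1·(2−1) = 2·1 = 2.
φ(7^2) = 7^2 − 7^1 = 49 − 7 = 42.
φ(17) = 17 − 1 = 16.
φ(41) = 41 − 1 = 40.
Multiply: 2 · 42 · 16 · 40 = 53760.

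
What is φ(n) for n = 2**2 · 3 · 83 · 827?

φ(2^2) = 2^1·(2−1) = 2·1 = 2.
φ(3) = 3 − 1 = 2.
φ(83) = 83 − 1 = 82.
φ(827) = 827 − 1 = 826.
Since φ is multiplicative, φ(823692) = 2 · 2 · 82 · 826 = 270928.

270928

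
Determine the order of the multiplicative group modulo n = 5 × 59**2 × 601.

8212800

φ(10460405) = 10460405 · (1 − 1/5) · (1 − 1/59) · (1 − 1/601)
       = 10460405 · 139200/177295 = 8212800.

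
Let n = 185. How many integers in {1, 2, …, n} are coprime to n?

185 = 5 * 37.
φ(5) = 5 − 1 = 4.
φ(37) = 37 − 1 = 36.
Since φ is multiplicative, φ(185) = 4 · 36 = 144.

144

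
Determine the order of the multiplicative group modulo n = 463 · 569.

φ(463) = 463 − 1 = 462.
φ(569) = 569 − 1 = 568.
φ(263447) = 462 × 568 = 262416.

262416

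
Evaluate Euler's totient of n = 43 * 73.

3024

φ(3139) = 3139 · (1 − 1/43) · (1 − 1/73)
       = 3139 · 3024/3139 = 3024.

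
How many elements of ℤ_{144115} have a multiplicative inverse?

First factor: 144115 = 5 * 19 * 37 * 41.
φ(5) = 5 − 1 = 4.
φ(19) = 19 − 1 = 18.
φ(37) = 37 − 1 = 36.
φ(41) = 41 − 1 = 40.
Multiply: 4 · 18 · 36 · 40 = 103680.

103680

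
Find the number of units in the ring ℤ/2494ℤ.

1176

Factor 2494: 2494 = 2 · 29 · 43.
φ(2494) = 2494 · (1 − 1/2) · (1 − 1/29) · (1 − 1/43)
       = 2494 · 1176/2494 = 1176.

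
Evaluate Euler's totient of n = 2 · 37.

φ(74) = 74 · (1 − 1/2) · (1 − 1/37)
       = 74 · 36/74 = 36.

36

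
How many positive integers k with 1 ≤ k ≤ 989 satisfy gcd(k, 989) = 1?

First factor: 989 = 23 * 43.
φ(989) = 989 · (1 − 1/23) · (1 − 1/43)
       = 989 · 924/989 = 924.

924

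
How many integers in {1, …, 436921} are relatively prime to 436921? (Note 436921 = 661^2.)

φ(661^2) = 661^2 − 661^1 = 436921 − 661 = 436260.

436260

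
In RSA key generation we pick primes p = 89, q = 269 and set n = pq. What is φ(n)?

For distinct primes, φ(pq) = (p−1)(q−1) = 88 × 268 = 23584.

23584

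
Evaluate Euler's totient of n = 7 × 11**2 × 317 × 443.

92183520

φ(7) = 7 − 1 = 6.
φ(11^2) = 11^1·(11−1) = 11·10 = 110.
φ(317) = 317 − 1 = 316.
φ(443) = 443 − 1 = 442.
Since φ is multiplicative, φ(118945057) = 6 · 110 · 316 · 442 = 92183520.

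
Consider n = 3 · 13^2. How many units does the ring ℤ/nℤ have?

312

φ(3) = 3 − 1 = 2.
φ(13^2) = 13^1·(13−1) = 13·12 = 156.
φ(507) = 2 × 156 = 312.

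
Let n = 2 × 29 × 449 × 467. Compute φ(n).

φ(2) = 2 − 1 = 1.
φ(29) = 29 − 1 = 28.
φ(449) = 449 − 1 = 448.
φ(467) = 467 − 1 = 466.
φ(12161614) = 1 × 28 × 448 × 466 = 5845504.

5845504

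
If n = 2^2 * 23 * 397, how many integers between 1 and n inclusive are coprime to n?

17424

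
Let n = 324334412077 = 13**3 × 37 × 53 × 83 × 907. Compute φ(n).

282043337472

φ(13^3) = 13^2·(13−1) = 169·12 = 2028.
φ(37) = 37 − 1 = 36.
φ(53) = 53 − 1 = 52.
φ(83) = 83 − 1 = 82.
φ(907) = 907 − 1 = 906.
φ(324334412077) = 2028 × 36 × 52 × 82 × 906 = 282043337472.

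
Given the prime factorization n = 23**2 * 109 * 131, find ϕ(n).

φ(7553591) = 7553591 · (1 − 1/23) · (1 − 1/109) · (1 − 1/131)
       = 7553591 · 308880/328417 = 7104240.

7104240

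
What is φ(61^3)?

223260

φ(226981) = 226981 · (1 − 1/61)
       = 226981 · 60/61 = 223260.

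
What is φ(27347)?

24640

First factor: 27347 = 23 × 29 × 41.
φ(27347) = 27347 · (1 − 1/23) · (1 − 1/29) · (1 − 1/41)
       = 27347 · 24640/27347 = 24640.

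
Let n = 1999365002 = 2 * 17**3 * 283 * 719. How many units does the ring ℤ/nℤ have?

φ(2) = 2 − 1 = 1.
φ(17^3) = 17^2·(17−1) = 289·16 = 4624.
φ(283) = 283 − 1 = 282.
φ(719) = 719 − 1 = 718.
Since φ is multiplicative, φ(1999365002) = 1 · 4624 · 282 · 718 = 936249024.

936249024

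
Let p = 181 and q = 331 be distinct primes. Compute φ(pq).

59400

For distinct primes, φ(pq) = (p−1)(q−1) = 180 × 330 = 59400.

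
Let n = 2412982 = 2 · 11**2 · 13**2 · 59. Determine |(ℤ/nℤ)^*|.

φ(2412982) = 2412982 · (1 − 1/2) · (1 − 1/11) · (1 − 1/13) · (1 − 1/59)
       = 2412982 · 6960/16874 = 995280.

995280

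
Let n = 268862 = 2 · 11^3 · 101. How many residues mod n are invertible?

121000

φ(2) = 2 − 1 = 1.
φ(11^3) = 11^3 − 11^2 = 1331 − 121 = 1210.
φ(101) = 101 − 1 = 100.
φ(268862) = 1 × 1210 × 100 = 121000.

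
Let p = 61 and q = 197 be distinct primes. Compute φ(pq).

11760

For distinct primes, φ(pq) = (p−1)(q−1) = 60 × 196 = 11760.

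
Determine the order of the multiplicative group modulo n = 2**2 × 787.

φ(2^2) = 2^2 − 2^1 = 4 − 2 = 2.
φ(787) = 787 − 1 = 786.
φ(3148) = 2 × 786 = 1572.

1572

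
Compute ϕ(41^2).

1640

φ(41^2) = 41^1·(41−1) = 41·40 = 1640.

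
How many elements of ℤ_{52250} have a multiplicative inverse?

52250 = 2 · 5^3 · 11 · 19.
φ(2) = 2 − 1 = 1.
φ(5^3) = 5^2·(5−1) = 25·4 = 100.
φ(11) = 11 − 1 = 10.
φ(19) = 19 − 1 = 18.
φ(52250) = 1 × 100 × 10 × 18 = 18000.

18000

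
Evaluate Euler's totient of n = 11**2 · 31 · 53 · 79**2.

1057399200

φ(11^2) = 11^2 − 11^1 = 121 − 11 = 110.
φ(31) = 31 − 1 = 30.
φ(53) = 53 − 1 = 52.
φ(79^2) = 79^2 − 79^1 = 6241 − 79 = 6162.
Since φ is multiplicative, φ(1240729523) = 110 · 30 · 52 · 6162 = 1057399200.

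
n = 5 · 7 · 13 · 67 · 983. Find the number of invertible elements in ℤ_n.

18665856

φ(5) = 5 − 1 = 4.
φ(7) = 7 − 1 = 6.
φ(13) = 13 − 1 = 12.
φ(67) = 67 − 1 = 66.
φ(983) = 983 − 1 = 982.
Multiply: 4 · 6 · 12 · 66 · 982 = 18665856.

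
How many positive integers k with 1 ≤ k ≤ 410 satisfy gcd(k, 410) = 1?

160

First factor: 410 = 2 * 5 * 41.
φ(410) = 410 · (1 − 1/2) · (1 − 1/5) · (1 − 1/41)
       = 410 · 160/410 = 160.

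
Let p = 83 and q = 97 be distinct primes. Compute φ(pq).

φ(83) = 83 − 1 = 82.
φ(97) = 97 − 1 = 96.
Multiply: 82 · 96 = 7872.

7872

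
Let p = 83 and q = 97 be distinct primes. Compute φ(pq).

7872

φ(n) = (p − 1)(q − 1) = (83−1)(97−1) = 82·96 = 7872.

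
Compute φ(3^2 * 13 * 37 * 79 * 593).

φ(202800663) = 202800663 · (1 − 1/3) · (1 − 1/13) · (1 − 1/37) · (1 − 1/79) · (1 − 1/593)
       = 202800663 · 39896064/67600221 = 119688192.

119688192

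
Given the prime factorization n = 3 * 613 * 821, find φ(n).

1003680

φ(1509819) = 1509819 · (1 − 1/3) · (1 − 1/613) · (1 − 1/821)
       = 1509819 · 1003680/1509819 = 1003680.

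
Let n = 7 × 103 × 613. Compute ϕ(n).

φ(441973) = 441973 · (1 − 1/7) · (1 − 1/103) · (1 − 1/613)
       = 441973 · 374544/441973 = 374544.

374544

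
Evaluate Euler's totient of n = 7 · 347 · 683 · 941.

1330882080

φ(1561125587) = 1561125587 · (1 − 1/7) · (1 − 1/347) · (1 − 1/683) · (1 − 1/941)
       = 1561125587 · 1330882080/1561125587 = 1330882080.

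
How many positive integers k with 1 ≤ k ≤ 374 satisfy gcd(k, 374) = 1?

First factor: 374 = 2 × 11 × 17.
φ(374) = 374 · (1 − 1/2) · (1 − 1/11) · (1 − 1/17)
       = 374 · 160/374 = 160.

160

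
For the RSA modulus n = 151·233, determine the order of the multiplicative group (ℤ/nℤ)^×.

φ(n) = (p − 1)(q − 1) = (151−1)(233−1) = 150·232 = 34800.

34800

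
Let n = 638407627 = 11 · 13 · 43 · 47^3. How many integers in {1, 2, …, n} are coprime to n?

512134560

φ(638407627) = 638407627 · (1 − 1/11) · (1 − 1/13) · (1 − 1/43) · (1 − 1/47)
       = 638407627 · 231840/289003 = 512134560.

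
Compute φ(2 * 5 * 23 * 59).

5104

φ(2) = 2 − 1 = 1.
φ(5) = 5 − 1 = 4.
φ(23) = 23 − 1 = 22.
φ(59) = 59 − 1 = 58.
φ(13570) = 1 × 4 × 22 × 58 = 5104.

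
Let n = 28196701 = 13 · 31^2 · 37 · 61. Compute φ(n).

24105600

φ(13) = 13 − 1 = 12.
φ(31^2) = 31^1·(31−1) = 31·30 = 930.
φ(37) = 37 − 1 = 36.
φ(61) = 61 − 1 = 60.
φ(28196701) = 12 × 930 × 36 × 60 = 24105600.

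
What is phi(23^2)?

φ(529) = 529 · (1 − 1/23)
       = 529 · 22/23 = 506.

506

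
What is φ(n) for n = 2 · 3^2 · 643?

3852

φ(11574) = 11574 · (1 − 1/2) · (1 − 1/3) · (1 − 1/643)
       = 11574 · 1284/3858 = 3852.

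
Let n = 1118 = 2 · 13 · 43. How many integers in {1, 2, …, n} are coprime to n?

504

φ(1118) = 1118 · (1 − 1/2) · (1 − 1/13) · (1 − 1/43)
       = 1118 · 504/1118 = 504.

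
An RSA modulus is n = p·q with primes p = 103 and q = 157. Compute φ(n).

For distinct primes, φ(pq) = (p−1)(q−1) = 102 × 156 = 15912.

15912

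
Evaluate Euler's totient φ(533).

480

533 = 13 * 41.
φ(533) = 533 · (1 − 1/13) · (1 − 1/41)
       = 533 · 480/533 = 480.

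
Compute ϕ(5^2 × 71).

1400

φ(5^2) = 5^1·(5−1) = 5·4 = 20.
φ(71) = 71 − 1 = 70.
Multiply: 20 · 70 = 1400.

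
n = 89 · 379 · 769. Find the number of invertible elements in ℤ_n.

φ(25939139) = 25939139 · (1 − 1/89) · (1 − 1/379) · (1 − 1/769)
       = 25939139 · 25546752/25939139 = 25546752.

25546752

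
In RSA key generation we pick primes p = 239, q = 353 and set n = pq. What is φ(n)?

83776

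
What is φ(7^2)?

φ(7^2) = 7^1·(7−1) = 7·6 = 42.

42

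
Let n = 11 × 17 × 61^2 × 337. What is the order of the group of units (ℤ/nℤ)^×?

φ(11) = 11 − 1 = 10.
φ(17) = 17 − 1 = 16.
φ(61^2) = 61^1·(61−1) = 61·60 = 3660.
φ(337) = 337 − 1 = 336.
φ(234493699) = 10 × 16 × 3660 × 336 = 196761600.

196761600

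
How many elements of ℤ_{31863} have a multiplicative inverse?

First factor: 31863 = 3 · 13 · 19 · 43.
φ(31863) = 31863 · (1 − 1/3) · (1 − 1/13) · (1 − 1/19) · (1 − 1/43)
       = 31863 · 18144/31863 = 18144.

18144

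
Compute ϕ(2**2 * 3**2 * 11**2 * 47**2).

φ(9622404) = 9622404 · (1 − 1/2) · (1 − 1/3) · (1 − 1/11) · (1 − 1/47)
       = 9622404 · 920/3102 = 2853840.

2853840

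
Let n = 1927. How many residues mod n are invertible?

1840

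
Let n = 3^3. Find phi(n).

φ(3^3) = 3^2·(3−1) = 9·2 = 18.

18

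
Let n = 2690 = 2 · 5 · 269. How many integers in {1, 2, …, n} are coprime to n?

φ(2690) = 2690 · (1 − 1/2) · (1 − 1/5) · (1 − 1/269)
       = 2690 · 1072/2690 = 1072.

1072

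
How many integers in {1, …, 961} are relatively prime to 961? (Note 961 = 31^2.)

930

φ(31^2) = 31^2 − 31^1 = 961 − 31 = 930.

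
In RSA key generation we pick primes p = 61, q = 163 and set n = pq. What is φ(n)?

9720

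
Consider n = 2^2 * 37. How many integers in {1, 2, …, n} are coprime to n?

72

φ(2^2) = 2^1·(2−1) = 2·1 = 2.
φ(37) = 37 − 1 = 36.
Multiply: 2 · 36 = 72.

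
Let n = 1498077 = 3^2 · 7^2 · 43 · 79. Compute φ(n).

825552

φ(1498077) = 1498077 · (1 − 1/3) · (1 − 1/7) · (1 − 1/43) · (1 − 1/79)
       = 1498077 · 39312/71337 = 825552.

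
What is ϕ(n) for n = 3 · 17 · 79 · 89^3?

φ(2840320101) = 2840320101 · (1 − 1/3) · (1 − 1/17) · (1 − 1/79) · (1 − 1/89)
       = 2840320101 · 219648/358581 = 1739831808.

1739831808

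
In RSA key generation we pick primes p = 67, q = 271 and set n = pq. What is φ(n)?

17820

For distinct primes, φ(pq) = (p−1)(q−1) = 66 × 270 = 17820.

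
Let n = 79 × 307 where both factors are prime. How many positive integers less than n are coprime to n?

23868

φ(pq) = (p−1)(q−1) = 78 · 306 = 23868.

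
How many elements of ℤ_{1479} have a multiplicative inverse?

First factor: 1479 = 3 × 17 × 29.
φ(1479) = 1479 · (1 − 1/3) · (1 − 1/17) · (1 − 1/29)
       = 1479 · 896/1479 = 896.

896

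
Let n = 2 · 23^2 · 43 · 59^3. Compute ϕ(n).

φ(2) = 2 − 1 = 1.
φ(23^2) = 23^1·(23−1) = 23·22 = 506.
φ(43) = 43 − 1 = 42.
φ(59^3) = 59^2·(59−1) = 3481·58 = 201898.
φ(9343512226) = 1 × 506 × 42 × 201898 = 4290736296.

4290736296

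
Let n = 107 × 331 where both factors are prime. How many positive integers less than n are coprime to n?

34980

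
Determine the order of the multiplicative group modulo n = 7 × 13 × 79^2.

φ(567931) = 567931 · (1 − 1/7) · (1 − 1/13) · (1 − 1/79)
       = 567931 · 5616/7189 = 443664.

443664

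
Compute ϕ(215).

Factor 215: 215 = 5 * 43.
φ(215) = 215 · (1 − 1/5) · (1 − 1/43)
       = 215 · 168/215 = 168.

168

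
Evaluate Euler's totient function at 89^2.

φ(89^2) = 89^2 − 89^1 = 7921 − 89 = 7832.

7832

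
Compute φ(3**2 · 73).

432

φ(657) = 657 · (1 − 1/3) · (1 − 1/73)
       = 657 · 144/219 = 432.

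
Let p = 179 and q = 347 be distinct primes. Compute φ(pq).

61588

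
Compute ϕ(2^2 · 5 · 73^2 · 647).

27163008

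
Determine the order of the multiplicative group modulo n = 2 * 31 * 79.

φ(2) = 2 − 1 = 1.
φ(31) = 31 − 1 = 30.
φ(79) = 79 − 1 = 78.
Since φ is multiplicative, φ(4898) = 1 · 30 · 78 = 2340.

2340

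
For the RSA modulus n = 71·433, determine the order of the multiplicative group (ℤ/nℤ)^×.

30240

φ(n) = (p − 1)(q − 1) = (71−1)(433−1) = 70·432 = 30240.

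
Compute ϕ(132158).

54912

Prime factorization: 132158 = 2 · 13^2 · 17 · 23.
φ(132158) = 132158 · (1 − 1/2) · (1 − 1/13) · (1 − 1/17) · (1 − 1/23)
       = 132158 · 4224/10166 = 54912.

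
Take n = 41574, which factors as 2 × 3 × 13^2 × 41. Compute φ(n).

12480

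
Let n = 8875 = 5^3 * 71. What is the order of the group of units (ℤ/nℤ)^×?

7000

φ(5^3) = 5^2·(5−1) = 25·4 = 100.
φ(71) = 71 − 1 = 70.
Multiply: 100 · 70 = 7000.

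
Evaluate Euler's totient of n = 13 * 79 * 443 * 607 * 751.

φ(13) = 13 − 1 = 12.
φ(79) = 79 − 1 = 78.
φ(443) = 443 − 1 = 442.
φ(607) = 607 − 1 = 606.
φ(751) = 751 − 1 = 750.
Since φ is multiplicative, φ(207397156577) = 12 · 78 · 442 · 606 · 750 = 188032104000.

188032104000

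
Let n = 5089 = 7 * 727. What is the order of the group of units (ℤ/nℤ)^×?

φ(5089) = 5089 · (1 − 1/7) · (1 − 1/727)
       = 5089 · 4356/5089 = 4356.

4356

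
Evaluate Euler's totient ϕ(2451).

1512

2451 = 3 × 19 × 43.
φ(3) = 3 − 1 = 2.
φ(19) = 19 − 1 = 18.
φ(43) = 43 − 1 = 42.
Since φ is multiplicative, φ(2451) = 2 · 18 · 42 = 1512.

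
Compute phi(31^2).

930

φ(31^2) = 31^1·(31−1) = 31·30 = 930.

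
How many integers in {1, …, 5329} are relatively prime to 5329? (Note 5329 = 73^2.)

φ(73^2) = 73^2 − 73^1 = 5329 − 73 = 5256.

5256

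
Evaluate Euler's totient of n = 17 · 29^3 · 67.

24866688

φ(27779071) = 27779071 · (1 − 1/17) · (1 − 1/29) · (1 − 1/67)
       = 27779071 · 29568/33031 = 24866688.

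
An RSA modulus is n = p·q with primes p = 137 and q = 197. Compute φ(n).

φ(137) = 137 − 1 = 136.
φ(197) = 197 − 1 = 196.
Since φ is multiplicative, φ(26989) = 136 · 196 = 26656.

26656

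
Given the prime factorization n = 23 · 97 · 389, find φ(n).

819456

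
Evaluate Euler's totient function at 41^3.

67240

φ(68921) = 68921 · (1 − 1/41)
       = 68921 · 40/41 = 67240.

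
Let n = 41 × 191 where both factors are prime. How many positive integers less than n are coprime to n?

7600

φ(pq) = (p−1)(q−1) = 40 · 190 = 7600.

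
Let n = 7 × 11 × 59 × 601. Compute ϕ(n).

φ(7) = 7 − 1 = 6.
φ(11) = 11 − 1 = 10.
φ(59) = 59 − 1 = 58.
φ(601) = 601 − 1 = 600.
Since φ is multiplicative, φ(2730343) = 6 · 10 · 58 · 600 = 2088000.

2088000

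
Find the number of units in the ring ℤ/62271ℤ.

34560

62271 = 3^2 × 11 × 17 × 37.
φ(3^2) = 3^1·(3−1) = 3·2 = 6.
φ(11) = 11 − 1 = 10.
φ(17) = 17 − 1 = 16.
φ(37) = 37 − 1 = 36.
Multiply: 6 · 10 · 16 · 36 = 34560.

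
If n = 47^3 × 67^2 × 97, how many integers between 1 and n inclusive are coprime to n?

43136362368

φ(47^3) = 47^2·(47−1) = 2209·46 = 101614.
φ(67^2) = 67^2 − 67^1 = 4489 − 67 = 4422.
φ(97) = 97 − 1 = 96.
Since φ is multiplicative, φ(45207960359) = 101614 · 4422 · 96 = 43136362368.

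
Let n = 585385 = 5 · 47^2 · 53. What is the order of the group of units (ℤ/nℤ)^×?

449696

φ(5) = 5 − 1 = 4.
φ(47^2) = 47^1·(47−1) = 47·46 = 2162.
φ(53) = 53 − 1 = 52.
Multiply: 4 · 2162 · 52 = 449696.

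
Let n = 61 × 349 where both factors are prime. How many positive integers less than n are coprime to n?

φ(n) = (p − 1)(q − 1) = (61−1)(349−1) = 60·348 = 20880.

20880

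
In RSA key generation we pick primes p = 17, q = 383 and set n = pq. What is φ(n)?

6112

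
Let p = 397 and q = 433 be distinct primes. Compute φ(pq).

φ(pq) = (p−1)(q−1) = 396 · 432 = 171072.

171072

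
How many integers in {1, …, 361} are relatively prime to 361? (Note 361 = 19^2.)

342

φ(361) = 361 · (1 − 1/19)
       = 361 · 18/19 = 342.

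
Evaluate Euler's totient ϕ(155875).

First factor: 155875 = 5^3 * 29 * 43.
φ(155875) = 155875 · (1 − 1/5) · (1 − 1/29) · (1 − 1/43)
       = 155875 · 4704/6235 = 117600.

117600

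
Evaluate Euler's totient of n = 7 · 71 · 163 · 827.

56201040

φ(66996097) = 66996097 · (1 − 1/7) · (1 − 1/71) · (1 − 1/163) · (1 − 1/827)
       = 66996097 · 56201040/66996097 = 56201040.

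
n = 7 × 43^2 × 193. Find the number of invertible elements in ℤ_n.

2080512

φ(7) = 7 − 1 = 6.
φ(43^2) = 43^1·(43−1) = 43·42 = 1806.
φ(193) = 193 − 1 = 192.
Since φ is multiplicative, φ(2497999) = 6 · 1806 · 192 = 2080512.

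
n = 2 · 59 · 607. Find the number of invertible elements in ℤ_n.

φ(71626) = 71626 · (1 − 1/2) · (1 − 1/59) · (1 − 1/607)
       = 71626 · 35148/71626 = 35148.

35148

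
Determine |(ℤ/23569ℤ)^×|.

23569 = 7^2 × 13 × 37.
φ(7^2) = 7^2 − 7^1 = 49 − 7 = 42.
φ(13) = 13 − 1 = 12.
φ(37) = 37 − 1 = 36.
Multiply: 42 · 12 · 36 = 18144.

18144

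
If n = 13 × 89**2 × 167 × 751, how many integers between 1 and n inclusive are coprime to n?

φ(13) = 13 − 1 = 12.
φ(89^2) = 89^2 − 89^1 = 7921 − 89 = 7832.
φ(167) = 167 − 1 = 166.
φ(751) = 751 − 1 = 750.
φ(12914564741) = 12 × 7832 × 166 × 750 = 11701008000.

11701008000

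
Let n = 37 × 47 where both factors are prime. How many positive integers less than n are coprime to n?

1656

For distinct primes, φ(pq) = (p−1)(q−1) = 36 × 46 = 1656.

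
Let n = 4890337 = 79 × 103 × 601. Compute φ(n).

4773600

φ(4890337) = 4890337 · (1 − 1/79) · (1 − 1/103) · (1 − 1/601)
       = 4890337 · 4773600/4890337 = 4773600.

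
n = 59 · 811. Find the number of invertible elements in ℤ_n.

46980

φ(47849) = 47849 · (1 − 1/59) · (1 − 1/811)
       = 47849 · 46980/47849 = 46980.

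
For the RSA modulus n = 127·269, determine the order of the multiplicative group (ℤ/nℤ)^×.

φ(34163) = 34163 · (1 − 1/127) · (1 − 1/269)
       = 34163 · 33768/34163 = 33768.

33768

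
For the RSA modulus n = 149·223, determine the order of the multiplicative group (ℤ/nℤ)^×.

32856

φ(33227) = 33227 · (1 − 1/149) · (1 − 1/223)
       = 33227 · 32856/33227 = 32856.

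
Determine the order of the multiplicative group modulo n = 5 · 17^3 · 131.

2404480

φ(5) = 5 − 1 = 4.
φ(17^3) = 17^3 − 17^2 = 4913 − 289 = 4624.
φ(131) = 131 − 1 = 130.
Multiply: 4 · 4624 · 130 = 2404480.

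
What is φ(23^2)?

φ(23^2) = 23^1·(23−1) = 23·22 = 506.

506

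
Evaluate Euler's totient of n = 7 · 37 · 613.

φ(158767) = 158767 · (1 − 1/7) · (1 − 1/37) · (1 − 1/613)
       = 158767 · 132192/158767 = 132192.

132192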